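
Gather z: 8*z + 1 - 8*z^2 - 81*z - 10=-8*z^2 - 73*z - 9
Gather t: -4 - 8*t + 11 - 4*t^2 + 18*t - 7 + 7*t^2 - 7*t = 3*t^2 + 3*t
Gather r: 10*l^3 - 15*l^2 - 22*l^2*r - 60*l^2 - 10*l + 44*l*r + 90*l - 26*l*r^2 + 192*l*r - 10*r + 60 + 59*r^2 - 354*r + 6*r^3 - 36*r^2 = 10*l^3 - 75*l^2 + 80*l + 6*r^3 + r^2*(23 - 26*l) + r*(-22*l^2 + 236*l - 364) + 60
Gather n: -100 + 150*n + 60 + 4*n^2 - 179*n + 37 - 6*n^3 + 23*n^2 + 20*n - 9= -6*n^3 + 27*n^2 - 9*n - 12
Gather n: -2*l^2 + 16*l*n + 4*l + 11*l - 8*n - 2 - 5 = -2*l^2 + 15*l + n*(16*l - 8) - 7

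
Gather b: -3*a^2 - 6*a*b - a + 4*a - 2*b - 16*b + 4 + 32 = -3*a^2 + 3*a + b*(-6*a - 18) + 36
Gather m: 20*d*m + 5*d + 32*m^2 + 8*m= 5*d + 32*m^2 + m*(20*d + 8)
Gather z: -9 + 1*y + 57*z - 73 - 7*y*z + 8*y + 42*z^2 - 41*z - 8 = 9*y + 42*z^2 + z*(16 - 7*y) - 90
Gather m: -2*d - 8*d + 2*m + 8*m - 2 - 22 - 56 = -10*d + 10*m - 80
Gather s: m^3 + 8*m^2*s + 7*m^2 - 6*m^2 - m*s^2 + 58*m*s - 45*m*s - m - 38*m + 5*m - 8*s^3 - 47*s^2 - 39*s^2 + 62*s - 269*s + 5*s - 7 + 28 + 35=m^3 + m^2 - 34*m - 8*s^3 + s^2*(-m - 86) + s*(8*m^2 + 13*m - 202) + 56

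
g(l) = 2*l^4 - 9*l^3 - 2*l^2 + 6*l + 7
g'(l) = 8*l^3 - 27*l^2 - 4*l + 6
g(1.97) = -27.63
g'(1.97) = -45.50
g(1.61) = -12.65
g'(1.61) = -37.04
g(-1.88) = 73.44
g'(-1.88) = -135.07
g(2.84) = -68.14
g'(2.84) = -39.88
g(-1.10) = 12.89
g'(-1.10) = -32.92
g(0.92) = 5.25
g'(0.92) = -14.30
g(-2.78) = 287.68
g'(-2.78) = -363.43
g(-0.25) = 5.52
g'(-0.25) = 5.19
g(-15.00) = 131092.00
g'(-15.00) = -33009.00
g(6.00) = 619.00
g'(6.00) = 738.00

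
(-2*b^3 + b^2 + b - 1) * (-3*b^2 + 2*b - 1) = 6*b^5 - 7*b^4 + b^3 + 4*b^2 - 3*b + 1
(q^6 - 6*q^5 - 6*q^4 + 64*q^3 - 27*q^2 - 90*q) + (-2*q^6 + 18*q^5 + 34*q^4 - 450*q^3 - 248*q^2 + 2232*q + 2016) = -q^6 + 12*q^5 + 28*q^4 - 386*q^3 - 275*q^2 + 2142*q + 2016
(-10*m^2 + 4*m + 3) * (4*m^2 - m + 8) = -40*m^4 + 26*m^3 - 72*m^2 + 29*m + 24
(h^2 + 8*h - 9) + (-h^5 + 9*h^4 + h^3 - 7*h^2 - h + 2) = -h^5 + 9*h^4 + h^3 - 6*h^2 + 7*h - 7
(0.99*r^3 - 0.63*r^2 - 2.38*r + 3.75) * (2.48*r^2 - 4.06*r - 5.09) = 2.4552*r^5 - 5.5818*r^4 - 8.3837*r^3 + 22.1695*r^2 - 3.1108*r - 19.0875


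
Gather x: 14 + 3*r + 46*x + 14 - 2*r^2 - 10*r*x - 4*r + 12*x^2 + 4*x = -2*r^2 - r + 12*x^2 + x*(50 - 10*r) + 28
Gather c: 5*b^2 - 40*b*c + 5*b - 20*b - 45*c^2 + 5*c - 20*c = 5*b^2 - 15*b - 45*c^2 + c*(-40*b - 15)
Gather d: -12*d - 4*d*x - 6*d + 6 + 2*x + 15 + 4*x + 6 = d*(-4*x - 18) + 6*x + 27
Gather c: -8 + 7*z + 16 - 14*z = 8 - 7*z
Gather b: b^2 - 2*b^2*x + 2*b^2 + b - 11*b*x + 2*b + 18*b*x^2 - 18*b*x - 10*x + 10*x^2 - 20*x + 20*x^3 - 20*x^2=b^2*(3 - 2*x) + b*(18*x^2 - 29*x + 3) + 20*x^3 - 10*x^2 - 30*x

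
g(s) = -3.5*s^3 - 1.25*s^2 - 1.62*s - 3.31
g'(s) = -10.5*s^2 - 2.5*s - 1.62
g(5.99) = -810.09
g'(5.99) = -393.34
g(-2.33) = 37.95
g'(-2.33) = -52.80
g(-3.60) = 149.62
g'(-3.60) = -128.70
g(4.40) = -332.78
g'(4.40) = -215.90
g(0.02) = -3.34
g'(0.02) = -1.67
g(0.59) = -5.42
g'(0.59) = -6.75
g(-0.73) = -1.43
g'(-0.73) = -5.39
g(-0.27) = -2.89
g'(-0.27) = -1.71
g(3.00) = -113.92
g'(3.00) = -103.62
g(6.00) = -814.03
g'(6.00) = -394.62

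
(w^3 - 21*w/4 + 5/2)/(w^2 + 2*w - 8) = (w^2 + 2*w - 5/4)/(w + 4)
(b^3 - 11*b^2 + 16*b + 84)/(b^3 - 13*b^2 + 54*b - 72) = (b^2 - 5*b - 14)/(b^2 - 7*b + 12)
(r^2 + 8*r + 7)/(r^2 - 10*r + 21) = (r^2 + 8*r + 7)/(r^2 - 10*r + 21)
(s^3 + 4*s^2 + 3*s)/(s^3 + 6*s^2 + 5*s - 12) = s*(s + 1)/(s^2 + 3*s - 4)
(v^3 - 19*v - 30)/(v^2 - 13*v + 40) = (v^2 + 5*v + 6)/(v - 8)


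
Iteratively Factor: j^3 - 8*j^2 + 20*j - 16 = (j - 4)*(j^2 - 4*j + 4) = (j - 4)*(j - 2)*(j - 2)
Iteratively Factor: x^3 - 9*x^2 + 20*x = (x)*(x^2 - 9*x + 20) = x*(x - 5)*(x - 4)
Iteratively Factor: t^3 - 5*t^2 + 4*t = (t)*(t^2 - 5*t + 4) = t*(t - 1)*(t - 4)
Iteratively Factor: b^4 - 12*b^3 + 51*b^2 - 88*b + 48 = (b - 1)*(b^3 - 11*b^2 + 40*b - 48) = (b - 3)*(b - 1)*(b^2 - 8*b + 16) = (b - 4)*(b - 3)*(b - 1)*(b - 4)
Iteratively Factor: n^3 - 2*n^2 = (n)*(n^2 - 2*n) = n^2*(n - 2)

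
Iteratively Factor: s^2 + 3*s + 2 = (s + 1)*(s + 2)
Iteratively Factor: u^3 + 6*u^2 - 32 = (u + 4)*(u^2 + 2*u - 8) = (u + 4)^2*(u - 2)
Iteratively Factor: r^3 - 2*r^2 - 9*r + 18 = (r - 3)*(r^2 + r - 6) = (r - 3)*(r - 2)*(r + 3)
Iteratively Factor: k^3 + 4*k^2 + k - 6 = (k + 3)*(k^2 + k - 2) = (k - 1)*(k + 3)*(k + 2)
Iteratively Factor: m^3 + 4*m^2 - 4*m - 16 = (m + 4)*(m^2 - 4) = (m - 2)*(m + 4)*(m + 2)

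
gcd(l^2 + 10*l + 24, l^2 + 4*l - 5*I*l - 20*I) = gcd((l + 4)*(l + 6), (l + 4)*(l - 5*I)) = l + 4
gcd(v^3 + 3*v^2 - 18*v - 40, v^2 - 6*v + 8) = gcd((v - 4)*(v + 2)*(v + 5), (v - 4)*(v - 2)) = v - 4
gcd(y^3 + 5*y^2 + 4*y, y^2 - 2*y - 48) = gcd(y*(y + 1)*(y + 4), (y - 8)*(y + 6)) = 1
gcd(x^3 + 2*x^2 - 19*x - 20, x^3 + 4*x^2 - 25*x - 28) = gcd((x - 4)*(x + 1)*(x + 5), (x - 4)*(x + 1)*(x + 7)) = x^2 - 3*x - 4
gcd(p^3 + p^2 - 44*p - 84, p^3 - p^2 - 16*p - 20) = p + 2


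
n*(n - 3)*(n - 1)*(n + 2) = n^4 - 2*n^3 - 5*n^2 + 6*n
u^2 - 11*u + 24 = (u - 8)*(u - 3)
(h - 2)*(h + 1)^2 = h^3 - 3*h - 2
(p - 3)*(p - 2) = p^2 - 5*p + 6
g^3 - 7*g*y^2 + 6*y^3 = (g - 2*y)*(g - y)*(g + 3*y)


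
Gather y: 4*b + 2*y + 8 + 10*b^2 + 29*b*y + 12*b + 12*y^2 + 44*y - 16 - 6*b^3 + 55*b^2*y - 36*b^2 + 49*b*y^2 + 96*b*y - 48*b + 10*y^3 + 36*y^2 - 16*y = -6*b^3 - 26*b^2 - 32*b + 10*y^3 + y^2*(49*b + 48) + y*(55*b^2 + 125*b + 30) - 8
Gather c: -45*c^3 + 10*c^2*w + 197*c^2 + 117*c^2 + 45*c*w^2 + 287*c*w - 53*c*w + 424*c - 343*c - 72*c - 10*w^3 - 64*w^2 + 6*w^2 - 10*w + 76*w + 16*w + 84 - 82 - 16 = -45*c^3 + c^2*(10*w + 314) + c*(45*w^2 + 234*w + 9) - 10*w^3 - 58*w^2 + 82*w - 14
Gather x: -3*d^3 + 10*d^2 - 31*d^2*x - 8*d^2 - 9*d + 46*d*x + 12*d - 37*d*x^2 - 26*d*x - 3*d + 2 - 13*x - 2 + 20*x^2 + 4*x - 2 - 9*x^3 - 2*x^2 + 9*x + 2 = -3*d^3 + 2*d^2 - 9*x^3 + x^2*(18 - 37*d) + x*(-31*d^2 + 20*d)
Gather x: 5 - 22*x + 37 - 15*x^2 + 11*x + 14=-15*x^2 - 11*x + 56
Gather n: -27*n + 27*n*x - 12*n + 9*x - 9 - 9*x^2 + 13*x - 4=n*(27*x - 39) - 9*x^2 + 22*x - 13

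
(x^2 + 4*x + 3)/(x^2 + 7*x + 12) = (x + 1)/(x + 4)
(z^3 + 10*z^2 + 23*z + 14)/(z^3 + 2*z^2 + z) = (z^2 + 9*z + 14)/(z*(z + 1))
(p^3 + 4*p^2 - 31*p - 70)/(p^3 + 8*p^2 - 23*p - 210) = (p + 2)/(p + 6)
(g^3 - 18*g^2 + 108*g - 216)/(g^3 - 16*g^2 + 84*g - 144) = (g - 6)/(g - 4)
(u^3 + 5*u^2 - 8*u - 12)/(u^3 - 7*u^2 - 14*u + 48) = (u^2 + 7*u + 6)/(u^2 - 5*u - 24)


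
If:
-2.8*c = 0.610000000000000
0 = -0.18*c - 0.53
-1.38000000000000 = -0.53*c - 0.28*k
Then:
No Solution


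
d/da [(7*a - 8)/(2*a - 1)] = 9/(2*a - 1)^2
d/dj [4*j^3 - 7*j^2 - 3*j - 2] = 12*j^2 - 14*j - 3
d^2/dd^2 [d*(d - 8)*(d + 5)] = 6*d - 6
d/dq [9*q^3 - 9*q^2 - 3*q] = 27*q^2 - 18*q - 3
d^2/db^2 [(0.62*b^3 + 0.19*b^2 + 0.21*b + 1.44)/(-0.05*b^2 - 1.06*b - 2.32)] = (-1.73472347597681e-18*b^5 - 1.230334*b^3 - 9.037584*b^2 - 20.334288*b - 3.914336)/(0.000125*b^6 + 0.00795*b^5 + 0.18594*b^4 + 1.928776*b^3 + 8.627616*b^2 + 17.116032*b + 12.487168)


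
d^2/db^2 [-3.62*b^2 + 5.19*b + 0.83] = -7.24000000000000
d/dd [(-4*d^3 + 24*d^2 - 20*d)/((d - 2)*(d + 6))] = 4*(-d^4 - 8*d^3 + 65*d^2 - 144*d + 60)/(d^4 + 8*d^3 - 8*d^2 - 96*d + 144)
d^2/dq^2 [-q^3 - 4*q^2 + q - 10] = -6*q - 8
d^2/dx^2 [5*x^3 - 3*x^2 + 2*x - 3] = 30*x - 6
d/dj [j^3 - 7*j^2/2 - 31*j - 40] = 3*j^2 - 7*j - 31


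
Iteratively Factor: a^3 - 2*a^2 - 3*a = (a)*(a^2 - 2*a - 3) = a*(a + 1)*(a - 3)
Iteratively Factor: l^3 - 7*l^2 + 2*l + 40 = (l + 2)*(l^2 - 9*l + 20) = (l - 4)*(l + 2)*(l - 5)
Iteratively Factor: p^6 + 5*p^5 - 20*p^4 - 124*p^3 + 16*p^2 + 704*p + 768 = (p + 4)*(p^5 + p^4 - 24*p^3 - 28*p^2 + 128*p + 192) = (p + 2)*(p + 4)*(p^4 - p^3 - 22*p^2 + 16*p + 96) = (p - 4)*(p + 2)*(p + 4)*(p^3 + 3*p^2 - 10*p - 24) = (p - 4)*(p + 2)*(p + 4)^2*(p^2 - p - 6) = (p - 4)*(p - 3)*(p + 2)*(p + 4)^2*(p + 2)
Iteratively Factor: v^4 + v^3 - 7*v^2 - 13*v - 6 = (v + 1)*(v^3 - 7*v - 6) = (v + 1)^2*(v^2 - v - 6) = (v + 1)^2*(v + 2)*(v - 3)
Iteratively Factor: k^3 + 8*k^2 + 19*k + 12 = (k + 3)*(k^2 + 5*k + 4) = (k + 3)*(k + 4)*(k + 1)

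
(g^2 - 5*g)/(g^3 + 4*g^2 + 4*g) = (g - 5)/(g^2 + 4*g + 4)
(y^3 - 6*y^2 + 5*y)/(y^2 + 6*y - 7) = y*(y - 5)/(y + 7)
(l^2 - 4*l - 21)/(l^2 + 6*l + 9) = (l - 7)/(l + 3)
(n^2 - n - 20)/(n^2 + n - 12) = (n - 5)/(n - 3)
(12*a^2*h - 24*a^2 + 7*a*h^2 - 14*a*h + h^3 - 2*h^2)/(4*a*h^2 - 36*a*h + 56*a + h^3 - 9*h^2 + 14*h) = (3*a + h)/(h - 7)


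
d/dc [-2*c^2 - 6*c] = -4*c - 6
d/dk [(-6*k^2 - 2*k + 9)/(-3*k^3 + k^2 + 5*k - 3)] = (-18*k^4 - 12*k^3 + 53*k^2 + 18*k - 39)/(9*k^6 - 6*k^5 - 29*k^4 + 28*k^3 + 19*k^2 - 30*k + 9)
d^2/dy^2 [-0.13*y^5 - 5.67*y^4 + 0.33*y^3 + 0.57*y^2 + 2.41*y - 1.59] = -2.6*y^3 - 68.04*y^2 + 1.98*y + 1.14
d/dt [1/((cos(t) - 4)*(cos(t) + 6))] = 2*(cos(t) + 1)*sin(t)/((cos(t) - 4)^2*(cos(t) + 6)^2)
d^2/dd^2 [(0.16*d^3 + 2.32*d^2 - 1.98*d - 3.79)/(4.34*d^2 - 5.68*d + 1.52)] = (7.105427357601e-15*d^5 + 5.6843418860808e-14*d^4 + 48.005584*d^3 - 528.437256*d^2 + 641.156256*d - 218.014048)/(81.746504*d^6 - 320.958624*d^5 + 505.946784*d^4 - 408.069376*d^3 + 177.197952*d^2 - 39.369216*d + 3.511808)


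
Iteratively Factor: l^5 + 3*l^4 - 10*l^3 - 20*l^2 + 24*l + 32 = (l - 2)*(l^4 + 5*l^3 - 20*l - 16) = (l - 2)*(l + 4)*(l^3 + l^2 - 4*l - 4) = (l - 2)*(l + 2)*(l + 4)*(l^2 - l - 2) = (l - 2)*(l + 1)*(l + 2)*(l + 4)*(l - 2)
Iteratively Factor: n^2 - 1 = (n + 1)*(n - 1)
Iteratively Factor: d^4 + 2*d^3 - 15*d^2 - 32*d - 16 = (d + 4)*(d^3 - 2*d^2 - 7*d - 4) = (d + 1)*(d + 4)*(d^2 - 3*d - 4) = (d - 4)*(d + 1)*(d + 4)*(d + 1)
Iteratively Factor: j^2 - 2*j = (j)*(j - 2)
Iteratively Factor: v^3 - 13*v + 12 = (v + 4)*(v^2 - 4*v + 3) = (v - 3)*(v + 4)*(v - 1)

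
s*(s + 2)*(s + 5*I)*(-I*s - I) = -I*s^4 + 5*s^3 - 3*I*s^3 + 15*s^2 - 2*I*s^2 + 10*s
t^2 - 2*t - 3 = (t - 3)*(t + 1)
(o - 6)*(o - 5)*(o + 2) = o^3 - 9*o^2 + 8*o + 60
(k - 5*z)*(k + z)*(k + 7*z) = k^3 + 3*k^2*z - 33*k*z^2 - 35*z^3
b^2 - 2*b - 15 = (b - 5)*(b + 3)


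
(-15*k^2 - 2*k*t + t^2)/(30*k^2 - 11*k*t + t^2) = (3*k + t)/(-6*k + t)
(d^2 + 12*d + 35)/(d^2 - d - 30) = (d + 7)/(d - 6)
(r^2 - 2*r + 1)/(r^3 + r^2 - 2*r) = (r - 1)/(r*(r + 2))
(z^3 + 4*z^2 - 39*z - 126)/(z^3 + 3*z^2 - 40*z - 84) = (z + 3)/(z + 2)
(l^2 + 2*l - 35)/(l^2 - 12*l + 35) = (l + 7)/(l - 7)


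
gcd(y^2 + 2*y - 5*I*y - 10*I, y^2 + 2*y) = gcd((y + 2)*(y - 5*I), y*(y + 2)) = y + 2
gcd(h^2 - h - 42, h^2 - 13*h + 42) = h - 7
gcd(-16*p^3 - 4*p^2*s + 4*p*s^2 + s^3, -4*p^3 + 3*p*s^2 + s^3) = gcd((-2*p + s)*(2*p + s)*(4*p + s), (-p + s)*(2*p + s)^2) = 2*p + s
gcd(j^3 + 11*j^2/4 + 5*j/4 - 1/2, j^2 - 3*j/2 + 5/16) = j - 1/4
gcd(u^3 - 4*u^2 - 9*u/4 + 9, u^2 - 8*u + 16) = u - 4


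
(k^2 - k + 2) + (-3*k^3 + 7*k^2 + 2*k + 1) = -3*k^3 + 8*k^2 + k + 3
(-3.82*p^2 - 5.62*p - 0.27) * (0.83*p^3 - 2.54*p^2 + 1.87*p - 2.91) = -3.1706*p^5 + 5.0382*p^4 + 6.9073*p^3 + 1.2926*p^2 + 15.8493*p + 0.7857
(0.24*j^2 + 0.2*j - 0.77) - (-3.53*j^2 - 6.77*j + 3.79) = 3.77*j^2 + 6.97*j - 4.56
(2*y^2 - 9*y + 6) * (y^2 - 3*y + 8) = 2*y^4 - 15*y^3 + 49*y^2 - 90*y + 48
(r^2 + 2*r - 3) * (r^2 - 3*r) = r^4 - r^3 - 9*r^2 + 9*r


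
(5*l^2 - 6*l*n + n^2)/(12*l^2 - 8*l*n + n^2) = (5*l^2 - 6*l*n + n^2)/(12*l^2 - 8*l*n + n^2)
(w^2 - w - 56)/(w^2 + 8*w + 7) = (w - 8)/(w + 1)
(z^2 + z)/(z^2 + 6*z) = (z + 1)/(z + 6)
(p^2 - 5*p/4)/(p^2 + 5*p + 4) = p*(4*p - 5)/(4*(p^2 + 5*p + 4))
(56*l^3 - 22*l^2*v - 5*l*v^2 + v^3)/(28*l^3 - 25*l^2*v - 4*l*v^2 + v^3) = (-2*l + v)/(-l + v)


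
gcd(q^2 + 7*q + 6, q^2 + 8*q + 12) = q + 6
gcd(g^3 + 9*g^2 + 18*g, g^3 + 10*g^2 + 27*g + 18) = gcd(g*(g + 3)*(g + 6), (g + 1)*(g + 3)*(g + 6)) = g^2 + 9*g + 18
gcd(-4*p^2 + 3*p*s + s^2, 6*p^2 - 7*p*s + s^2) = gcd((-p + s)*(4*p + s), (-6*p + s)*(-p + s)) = p - s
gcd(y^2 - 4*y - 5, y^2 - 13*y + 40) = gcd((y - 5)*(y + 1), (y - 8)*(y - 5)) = y - 5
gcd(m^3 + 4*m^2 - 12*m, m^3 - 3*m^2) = m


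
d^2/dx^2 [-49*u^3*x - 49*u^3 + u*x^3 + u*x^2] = 2*u*(3*x + 1)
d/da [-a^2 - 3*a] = -2*a - 3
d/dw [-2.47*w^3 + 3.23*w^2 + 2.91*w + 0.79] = -7.41*w^2 + 6.46*w + 2.91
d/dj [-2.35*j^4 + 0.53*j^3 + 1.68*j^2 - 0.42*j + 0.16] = -9.4*j^3 + 1.59*j^2 + 3.36*j - 0.42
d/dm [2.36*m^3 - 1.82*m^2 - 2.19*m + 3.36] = 7.08*m^2 - 3.64*m - 2.19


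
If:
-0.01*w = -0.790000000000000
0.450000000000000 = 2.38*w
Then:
No Solution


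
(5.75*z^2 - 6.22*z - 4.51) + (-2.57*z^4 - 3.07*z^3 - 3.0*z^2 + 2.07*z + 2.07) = -2.57*z^4 - 3.07*z^3 + 2.75*z^2 - 4.15*z - 2.44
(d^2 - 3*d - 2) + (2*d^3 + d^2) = 2*d^3 + 2*d^2 - 3*d - 2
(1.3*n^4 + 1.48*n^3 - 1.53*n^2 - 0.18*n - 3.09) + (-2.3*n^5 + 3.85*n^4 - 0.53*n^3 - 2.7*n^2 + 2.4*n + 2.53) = -2.3*n^5 + 5.15*n^4 + 0.95*n^3 - 4.23*n^2 + 2.22*n - 0.56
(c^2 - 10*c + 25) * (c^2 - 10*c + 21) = c^4 - 20*c^3 + 146*c^2 - 460*c + 525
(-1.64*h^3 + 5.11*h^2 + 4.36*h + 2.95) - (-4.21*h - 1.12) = -1.64*h^3 + 5.11*h^2 + 8.57*h + 4.07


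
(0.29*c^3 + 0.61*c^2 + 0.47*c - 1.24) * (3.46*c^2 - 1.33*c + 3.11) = 1.0034*c^5 + 1.7249*c^4 + 1.7168*c^3 - 3.0184*c^2 + 3.1109*c - 3.8564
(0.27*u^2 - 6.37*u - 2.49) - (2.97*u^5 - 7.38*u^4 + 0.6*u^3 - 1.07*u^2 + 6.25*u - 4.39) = -2.97*u^5 + 7.38*u^4 - 0.6*u^3 + 1.34*u^2 - 12.62*u + 1.9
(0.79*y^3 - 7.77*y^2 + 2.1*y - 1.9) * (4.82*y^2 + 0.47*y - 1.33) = 3.8078*y^5 - 37.0801*y^4 + 5.4194*y^3 + 2.1631*y^2 - 3.686*y + 2.527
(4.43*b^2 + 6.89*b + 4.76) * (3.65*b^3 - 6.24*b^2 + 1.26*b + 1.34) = 16.1695*b^5 - 2.4947*b^4 - 20.0378*b^3 - 15.0848*b^2 + 15.2302*b + 6.3784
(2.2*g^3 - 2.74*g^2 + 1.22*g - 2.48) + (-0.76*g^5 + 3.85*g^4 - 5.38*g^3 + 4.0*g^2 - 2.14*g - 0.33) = -0.76*g^5 + 3.85*g^4 - 3.18*g^3 + 1.26*g^2 - 0.92*g - 2.81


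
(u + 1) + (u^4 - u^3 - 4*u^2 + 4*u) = u^4 - u^3 - 4*u^2 + 5*u + 1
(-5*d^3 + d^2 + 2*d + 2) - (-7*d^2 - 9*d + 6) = -5*d^3 + 8*d^2 + 11*d - 4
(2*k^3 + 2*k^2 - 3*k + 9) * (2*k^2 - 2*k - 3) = 4*k^5 - 16*k^3 + 18*k^2 - 9*k - 27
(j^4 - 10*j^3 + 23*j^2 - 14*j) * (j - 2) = j^5 - 12*j^4 + 43*j^3 - 60*j^2 + 28*j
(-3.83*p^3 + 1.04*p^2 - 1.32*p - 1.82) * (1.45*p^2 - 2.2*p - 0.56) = -5.5535*p^5 + 9.934*p^4 - 2.0572*p^3 - 0.3174*p^2 + 4.7432*p + 1.0192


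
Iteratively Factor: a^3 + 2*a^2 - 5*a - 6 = (a + 3)*(a^2 - a - 2) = (a + 1)*(a + 3)*(a - 2)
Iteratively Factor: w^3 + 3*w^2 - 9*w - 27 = (w + 3)*(w^2 - 9) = (w + 3)^2*(w - 3)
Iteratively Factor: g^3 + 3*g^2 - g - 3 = (g + 3)*(g^2 - 1) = (g - 1)*(g + 3)*(g + 1)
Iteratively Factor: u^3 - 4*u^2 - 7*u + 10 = (u - 1)*(u^2 - 3*u - 10) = (u - 5)*(u - 1)*(u + 2)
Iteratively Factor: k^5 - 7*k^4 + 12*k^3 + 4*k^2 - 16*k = (k - 2)*(k^4 - 5*k^3 + 2*k^2 + 8*k) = (k - 2)*(k + 1)*(k^3 - 6*k^2 + 8*k) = k*(k - 2)*(k + 1)*(k^2 - 6*k + 8) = k*(k - 2)^2*(k + 1)*(k - 4)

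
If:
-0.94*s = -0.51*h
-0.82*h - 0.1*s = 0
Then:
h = 0.00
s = 0.00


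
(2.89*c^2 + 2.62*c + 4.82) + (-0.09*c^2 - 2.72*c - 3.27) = 2.8*c^2 - 0.1*c + 1.55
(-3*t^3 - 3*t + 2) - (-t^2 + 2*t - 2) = -3*t^3 + t^2 - 5*t + 4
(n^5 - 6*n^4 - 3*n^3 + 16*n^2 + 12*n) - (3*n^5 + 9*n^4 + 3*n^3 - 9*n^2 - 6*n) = -2*n^5 - 15*n^4 - 6*n^3 + 25*n^2 + 18*n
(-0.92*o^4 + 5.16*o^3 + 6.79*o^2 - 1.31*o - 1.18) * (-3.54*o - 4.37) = 3.2568*o^5 - 14.246*o^4 - 46.5858*o^3 - 25.0349*o^2 + 9.9019*o + 5.1566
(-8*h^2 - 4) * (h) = -8*h^3 - 4*h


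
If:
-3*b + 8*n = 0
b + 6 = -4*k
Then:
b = 8*n/3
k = -2*n/3 - 3/2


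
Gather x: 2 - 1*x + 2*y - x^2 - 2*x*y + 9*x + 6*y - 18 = -x^2 + x*(8 - 2*y) + 8*y - 16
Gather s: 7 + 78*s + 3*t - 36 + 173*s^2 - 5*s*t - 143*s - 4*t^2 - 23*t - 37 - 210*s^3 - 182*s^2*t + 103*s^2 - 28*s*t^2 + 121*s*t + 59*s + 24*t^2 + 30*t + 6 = -210*s^3 + s^2*(276 - 182*t) + s*(-28*t^2 + 116*t - 6) + 20*t^2 + 10*t - 60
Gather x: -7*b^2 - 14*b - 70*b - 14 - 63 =-7*b^2 - 84*b - 77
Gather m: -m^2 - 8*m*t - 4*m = -m^2 + m*(-8*t - 4)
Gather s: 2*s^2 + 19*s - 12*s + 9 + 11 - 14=2*s^2 + 7*s + 6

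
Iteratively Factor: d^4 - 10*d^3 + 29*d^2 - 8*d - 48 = (d + 1)*(d^3 - 11*d^2 + 40*d - 48) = (d - 4)*(d + 1)*(d^2 - 7*d + 12) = (d - 4)*(d - 3)*(d + 1)*(d - 4)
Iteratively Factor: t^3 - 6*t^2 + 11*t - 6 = (t - 3)*(t^2 - 3*t + 2) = (t - 3)*(t - 2)*(t - 1)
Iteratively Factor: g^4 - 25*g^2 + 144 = (g - 3)*(g^3 + 3*g^2 - 16*g - 48) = (g - 3)*(g + 4)*(g^2 - g - 12) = (g - 3)*(g + 3)*(g + 4)*(g - 4)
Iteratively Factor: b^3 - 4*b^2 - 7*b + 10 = (b + 2)*(b^2 - 6*b + 5) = (b - 1)*(b + 2)*(b - 5)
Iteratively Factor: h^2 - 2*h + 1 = (h - 1)*(h - 1)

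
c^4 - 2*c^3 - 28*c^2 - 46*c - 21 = (c - 7)*(c + 1)^2*(c + 3)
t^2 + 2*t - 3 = (t - 1)*(t + 3)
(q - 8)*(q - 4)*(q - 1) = q^3 - 13*q^2 + 44*q - 32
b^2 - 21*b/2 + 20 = (b - 8)*(b - 5/2)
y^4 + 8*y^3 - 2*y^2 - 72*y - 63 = (y - 3)*(y + 1)*(y + 3)*(y + 7)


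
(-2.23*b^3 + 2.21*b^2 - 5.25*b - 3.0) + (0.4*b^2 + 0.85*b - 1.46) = -2.23*b^3 + 2.61*b^2 - 4.4*b - 4.46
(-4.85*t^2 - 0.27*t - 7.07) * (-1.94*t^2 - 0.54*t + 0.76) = 9.409*t^4 + 3.1428*t^3 + 10.1756*t^2 + 3.6126*t - 5.3732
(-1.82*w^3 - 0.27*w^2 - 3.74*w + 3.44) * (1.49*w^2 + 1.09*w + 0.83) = -2.7118*w^5 - 2.3861*w^4 - 7.3775*w^3 + 0.824899999999999*w^2 + 0.6454*w + 2.8552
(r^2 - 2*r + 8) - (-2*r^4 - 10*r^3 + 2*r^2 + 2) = 2*r^4 + 10*r^3 - r^2 - 2*r + 6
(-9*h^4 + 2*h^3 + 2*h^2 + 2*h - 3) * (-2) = 18*h^4 - 4*h^3 - 4*h^2 - 4*h + 6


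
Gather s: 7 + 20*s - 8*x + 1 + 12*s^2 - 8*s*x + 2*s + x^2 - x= 12*s^2 + s*(22 - 8*x) + x^2 - 9*x + 8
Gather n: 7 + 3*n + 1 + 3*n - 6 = 6*n + 2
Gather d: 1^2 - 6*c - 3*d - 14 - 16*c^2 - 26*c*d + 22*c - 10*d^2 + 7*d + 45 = -16*c^2 + 16*c - 10*d^2 + d*(4 - 26*c) + 32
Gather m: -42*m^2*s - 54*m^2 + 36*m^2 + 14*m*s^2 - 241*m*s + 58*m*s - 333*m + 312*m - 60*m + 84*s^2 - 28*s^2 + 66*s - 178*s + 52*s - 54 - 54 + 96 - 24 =m^2*(-42*s - 18) + m*(14*s^2 - 183*s - 81) + 56*s^2 - 60*s - 36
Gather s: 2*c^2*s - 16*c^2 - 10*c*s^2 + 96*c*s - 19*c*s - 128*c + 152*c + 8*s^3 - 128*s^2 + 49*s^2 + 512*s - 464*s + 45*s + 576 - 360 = -16*c^2 + 24*c + 8*s^3 + s^2*(-10*c - 79) + s*(2*c^2 + 77*c + 93) + 216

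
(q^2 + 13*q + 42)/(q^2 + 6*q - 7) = (q + 6)/(q - 1)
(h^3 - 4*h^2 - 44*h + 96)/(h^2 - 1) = (h^3 - 4*h^2 - 44*h + 96)/(h^2 - 1)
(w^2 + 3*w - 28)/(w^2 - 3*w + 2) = (w^2 + 3*w - 28)/(w^2 - 3*w + 2)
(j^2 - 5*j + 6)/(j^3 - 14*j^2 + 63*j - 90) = (j - 2)/(j^2 - 11*j + 30)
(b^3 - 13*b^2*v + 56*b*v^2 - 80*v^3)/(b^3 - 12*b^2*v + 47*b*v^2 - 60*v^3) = (-b + 4*v)/(-b + 3*v)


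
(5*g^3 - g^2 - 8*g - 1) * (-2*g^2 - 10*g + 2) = -10*g^5 - 48*g^4 + 36*g^3 + 80*g^2 - 6*g - 2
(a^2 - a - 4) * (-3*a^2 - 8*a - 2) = -3*a^4 - 5*a^3 + 18*a^2 + 34*a + 8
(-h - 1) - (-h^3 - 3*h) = h^3 + 2*h - 1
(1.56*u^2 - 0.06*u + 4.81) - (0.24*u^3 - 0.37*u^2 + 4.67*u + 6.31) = -0.24*u^3 + 1.93*u^2 - 4.73*u - 1.5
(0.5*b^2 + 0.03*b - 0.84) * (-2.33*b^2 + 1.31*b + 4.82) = -1.165*b^4 + 0.5851*b^3 + 4.4065*b^2 - 0.9558*b - 4.0488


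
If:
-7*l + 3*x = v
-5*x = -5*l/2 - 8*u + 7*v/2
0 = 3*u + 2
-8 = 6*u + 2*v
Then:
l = 6/11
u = -2/3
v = -2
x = 20/33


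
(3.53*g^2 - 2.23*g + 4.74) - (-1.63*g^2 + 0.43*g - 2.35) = 5.16*g^2 - 2.66*g + 7.09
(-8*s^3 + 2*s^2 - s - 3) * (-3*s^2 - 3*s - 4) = 24*s^5 + 18*s^4 + 29*s^3 + 4*s^2 + 13*s + 12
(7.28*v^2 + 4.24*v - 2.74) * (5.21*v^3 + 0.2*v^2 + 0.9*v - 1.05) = 37.9288*v^5 + 23.5464*v^4 - 6.8754*v^3 - 4.376*v^2 - 6.918*v + 2.877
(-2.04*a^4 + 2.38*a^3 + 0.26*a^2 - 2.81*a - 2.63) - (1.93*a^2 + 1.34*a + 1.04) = -2.04*a^4 + 2.38*a^3 - 1.67*a^2 - 4.15*a - 3.67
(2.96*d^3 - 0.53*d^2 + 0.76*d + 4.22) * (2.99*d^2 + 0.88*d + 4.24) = 8.8504*d^5 + 1.0201*d^4 + 14.3564*d^3 + 11.0394*d^2 + 6.936*d + 17.8928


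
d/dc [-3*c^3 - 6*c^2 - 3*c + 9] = -9*c^2 - 12*c - 3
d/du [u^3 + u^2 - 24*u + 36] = 3*u^2 + 2*u - 24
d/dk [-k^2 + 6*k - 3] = 6 - 2*k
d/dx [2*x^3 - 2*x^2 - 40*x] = 6*x^2 - 4*x - 40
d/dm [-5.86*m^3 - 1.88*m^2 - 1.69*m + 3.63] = -17.58*m^2 - 3.76*m - 1.69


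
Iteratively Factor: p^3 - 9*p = (p)*(p^2 - 9) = p*(p - 3)*(p + 3)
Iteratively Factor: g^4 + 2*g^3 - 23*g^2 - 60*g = (g + 4)*(g^3 - 2*g^2 - 15*g) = (g + 3)*(g + 4)*(g^2 - 5*g) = (g - 5)*(g + 3)*(g + 4)*(g)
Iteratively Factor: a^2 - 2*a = (a)*(a - 2)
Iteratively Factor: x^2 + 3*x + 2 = (x + 1)*(x + 2)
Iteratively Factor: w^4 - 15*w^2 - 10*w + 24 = (w + 3)*(w^3 - 3*w^2 - 6*w + 8) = (w - 1)*(w + 3)*(w^2 - 2*w - 8) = (w - 4)*(w - 1)*(w + 3)*(w + 2)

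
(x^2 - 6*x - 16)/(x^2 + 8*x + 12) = (x - 8)/(x + 6)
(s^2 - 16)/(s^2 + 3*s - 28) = (s + 4)/(s + 7)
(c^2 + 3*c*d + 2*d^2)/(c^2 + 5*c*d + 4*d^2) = (c + 2*d)/(c + 4*d)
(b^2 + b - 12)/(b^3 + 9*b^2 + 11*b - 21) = (b^2 + b - 12)/(b^3 + 9*b^2 + 11*b - 21)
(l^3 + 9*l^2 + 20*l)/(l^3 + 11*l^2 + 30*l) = (l + 4)/(l + 6)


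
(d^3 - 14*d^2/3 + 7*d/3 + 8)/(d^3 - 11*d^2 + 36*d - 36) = (3*d^2 - 5*d - 8)/(3*(d^2 - 8*d + 12))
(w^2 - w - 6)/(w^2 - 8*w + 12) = (w^2 - w - 6)/(w^2 - 8*w + 12)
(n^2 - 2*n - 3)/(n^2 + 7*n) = (n^2 - 2*n - 3)/(n*(n + 7))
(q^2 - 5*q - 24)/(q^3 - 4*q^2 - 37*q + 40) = (q + 3)/(q^2 + 4*q - 5)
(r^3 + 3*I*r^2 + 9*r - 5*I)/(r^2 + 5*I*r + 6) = (r^2 + 4*I*r + 5)/(r + 6*I)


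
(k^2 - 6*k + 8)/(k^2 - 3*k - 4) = (k - 2)/(k + 1)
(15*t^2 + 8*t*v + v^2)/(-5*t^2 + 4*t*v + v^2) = (-3*t - v)/(t - v)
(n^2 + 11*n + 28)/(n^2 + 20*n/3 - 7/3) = 3*(n + 4)/(3*n - 1)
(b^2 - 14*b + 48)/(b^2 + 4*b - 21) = (b^2 - 14*b + 48)/(b^2 + 4*b - 21)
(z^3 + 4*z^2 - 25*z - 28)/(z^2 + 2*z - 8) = (z^3 + 4*z^2 - 25*z - 28)/(z^2 + 2*z - 8)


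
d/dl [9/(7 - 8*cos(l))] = -72*sin(l)/(8*cos(l) - 7)^2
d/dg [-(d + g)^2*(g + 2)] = (d + g)*(-d - 3*g - 4)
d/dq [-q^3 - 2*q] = -3*q^2 - 2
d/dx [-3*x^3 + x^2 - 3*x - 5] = -9*x^2 + 2*x - 3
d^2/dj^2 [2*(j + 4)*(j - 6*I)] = 4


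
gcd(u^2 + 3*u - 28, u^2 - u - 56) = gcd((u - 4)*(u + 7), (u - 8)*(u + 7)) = u + 7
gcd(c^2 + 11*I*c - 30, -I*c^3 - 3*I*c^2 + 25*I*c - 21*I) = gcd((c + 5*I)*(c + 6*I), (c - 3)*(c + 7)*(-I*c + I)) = 1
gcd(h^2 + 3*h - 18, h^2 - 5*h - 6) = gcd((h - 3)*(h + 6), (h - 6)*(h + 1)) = 1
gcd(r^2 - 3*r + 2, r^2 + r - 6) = r - 2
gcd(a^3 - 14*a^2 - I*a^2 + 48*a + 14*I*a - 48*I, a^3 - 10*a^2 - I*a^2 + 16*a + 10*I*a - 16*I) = a^2 + a*(-8 - I) + 8*I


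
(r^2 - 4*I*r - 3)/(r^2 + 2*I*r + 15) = (r - I)/(r + 5*I)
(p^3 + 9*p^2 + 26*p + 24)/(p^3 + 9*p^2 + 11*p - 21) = (p^2 + 6*p + 8)/(p^2 + 6*p - 7)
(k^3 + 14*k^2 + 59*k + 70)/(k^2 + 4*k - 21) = (k^2 + 7*k + 10)/(k - 3)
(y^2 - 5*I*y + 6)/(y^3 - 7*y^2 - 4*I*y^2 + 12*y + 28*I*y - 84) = (y + I)/(y^2 + y*(-7 + 2*I) - 14*I)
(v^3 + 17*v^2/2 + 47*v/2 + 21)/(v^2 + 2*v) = v + 13/2 + 21/(2*v)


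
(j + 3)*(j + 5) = j^2 + 8*j + 15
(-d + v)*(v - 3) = -d*v + 3*d + v^2 - 3*v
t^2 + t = t*(t + 1)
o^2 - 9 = (o - 3)*(o + 3)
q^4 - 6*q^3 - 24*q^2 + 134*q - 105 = (q - 7)*(q - 3)*(q - 1)*(q + 5)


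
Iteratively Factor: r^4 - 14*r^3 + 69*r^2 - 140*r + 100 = (r - 2)*(r^3 - 12*r^2 + 45*r - 50) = (r - 5)*(r - 2)*(r^2 - 7*r + 10) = (r - 5)^2*(r - 2)*(r - 2)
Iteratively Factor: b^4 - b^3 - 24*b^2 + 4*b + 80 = (b - 2)*(b^3 + b^2 - 22*b - 40) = (b - 2)*(b + 4)*(b^2 - 3*b - 10) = (b - 5)*(b - 2)*(b + 4)*(b + 2)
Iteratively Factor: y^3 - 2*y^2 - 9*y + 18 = (y - 2)*(y^2 - 9) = (y - 2)*(y + 3)*(y - 3)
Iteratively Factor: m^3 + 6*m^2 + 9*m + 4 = (m + 1)*(m^2 + 5*m + 4) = (m + 1)*(m + 4)*(m + 1)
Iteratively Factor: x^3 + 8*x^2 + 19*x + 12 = (x + 4)*(x^2 + 4*x + 3) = (x + 1)*(x + 4)*(x + 3)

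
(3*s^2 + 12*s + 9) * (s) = 3*s^3 + 12*s^2 + 9*s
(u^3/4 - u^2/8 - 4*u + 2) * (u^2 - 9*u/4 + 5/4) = u^5/4 - 11*u^4/16 - 109*u^3/32 + 347*u^2/32 - 19*u/2 + 5/2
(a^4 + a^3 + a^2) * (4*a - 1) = 4*a^5 + 3*a^4 + 3*a^3 - a^2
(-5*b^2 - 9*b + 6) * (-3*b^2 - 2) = 15*b^4 + 27*b^3 - 8*b^2 + 18*b - 12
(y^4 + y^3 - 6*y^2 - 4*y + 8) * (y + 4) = y^5 + 5*y^4 - 2*y^3 - 28*y^2 - 8*y + 32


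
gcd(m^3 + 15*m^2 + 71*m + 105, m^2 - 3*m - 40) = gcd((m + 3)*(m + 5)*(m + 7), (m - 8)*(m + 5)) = m + 5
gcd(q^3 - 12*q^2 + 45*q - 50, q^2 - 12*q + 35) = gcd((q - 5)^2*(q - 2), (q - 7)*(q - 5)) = q - 5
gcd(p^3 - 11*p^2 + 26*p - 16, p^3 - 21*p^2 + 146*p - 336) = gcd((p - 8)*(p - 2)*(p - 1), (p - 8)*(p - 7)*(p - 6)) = p - 8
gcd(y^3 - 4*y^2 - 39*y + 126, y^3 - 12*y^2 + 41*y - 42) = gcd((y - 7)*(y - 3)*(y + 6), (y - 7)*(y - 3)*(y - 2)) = y^2 - 10*y + 21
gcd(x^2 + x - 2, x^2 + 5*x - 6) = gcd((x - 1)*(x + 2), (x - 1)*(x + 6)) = x - 1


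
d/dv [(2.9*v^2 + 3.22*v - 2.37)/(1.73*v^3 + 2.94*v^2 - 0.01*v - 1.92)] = (-5.017*v^4 - 11.1412*v^3 + 2.8045*v^2 + 2.7996*v - 6.2061)/(2.9929*v^6 + 10.1724*v^5 + 8.609*v^4 - 6.702*v^3 - 11.2895*v^2 + 0.0384*v + 3.6864)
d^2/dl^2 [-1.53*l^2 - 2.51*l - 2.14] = -3.06000000000000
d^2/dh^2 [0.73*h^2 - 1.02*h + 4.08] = 1.46000000000000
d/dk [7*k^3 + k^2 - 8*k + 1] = 21*k^2 + 2*k - 8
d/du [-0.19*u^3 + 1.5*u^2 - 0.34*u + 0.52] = -0.57*u^2 + 3.0*u - 0.34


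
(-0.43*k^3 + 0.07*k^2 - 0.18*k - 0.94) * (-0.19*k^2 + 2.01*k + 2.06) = 0.0817*k^5 - 0.8776*k^4 - 0.7109*k^3 - 0.039*k^2 - 2.2602*k - 1.9364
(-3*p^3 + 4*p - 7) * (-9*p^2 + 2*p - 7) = 27*p^5 - 6*p^4 - 15*p^3 + 71*p^2 - 42*p + 49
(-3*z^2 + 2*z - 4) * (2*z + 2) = -6*z^3 - 2*z^2 - 4*z - 8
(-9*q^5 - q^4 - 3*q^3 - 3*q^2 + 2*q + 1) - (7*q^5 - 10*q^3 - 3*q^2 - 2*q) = -16*q^5 - q^4 + 7*q^3 + 4*q + 1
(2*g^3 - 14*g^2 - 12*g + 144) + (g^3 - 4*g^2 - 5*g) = 3*g^3 - 18*g^2 - 17*g + 144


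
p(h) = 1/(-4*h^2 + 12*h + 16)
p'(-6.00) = 0.00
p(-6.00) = 0.00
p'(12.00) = 0.00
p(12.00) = 0.00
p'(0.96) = -0.01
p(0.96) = 0.04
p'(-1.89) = -0.06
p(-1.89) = -0.05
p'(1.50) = 0.00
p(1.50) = 0.04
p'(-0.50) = -0.20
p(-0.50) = 0.11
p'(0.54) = -0.02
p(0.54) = 0.05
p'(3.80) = 1.25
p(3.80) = 0.26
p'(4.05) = 20.00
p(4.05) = -0.99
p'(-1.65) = -0.12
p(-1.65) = -0.07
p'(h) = (8*h - 12)/(-4*h^2 + 12*h + 16)^2 = (2*h - 3)/(4*(-h^2 + 3*h + 4)^2)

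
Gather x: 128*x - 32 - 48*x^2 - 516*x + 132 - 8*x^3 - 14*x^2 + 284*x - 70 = -8*x^3 - 62*x^2 - 104*x + 30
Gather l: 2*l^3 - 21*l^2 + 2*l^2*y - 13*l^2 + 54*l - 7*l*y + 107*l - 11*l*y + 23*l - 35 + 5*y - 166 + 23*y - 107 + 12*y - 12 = 2*l^3 + l^2*(2*y - 34) + l*(184 - 18*y) + 40*y - 320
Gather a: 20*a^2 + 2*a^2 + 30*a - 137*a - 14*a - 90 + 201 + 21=22*a^2 - 121*a + 132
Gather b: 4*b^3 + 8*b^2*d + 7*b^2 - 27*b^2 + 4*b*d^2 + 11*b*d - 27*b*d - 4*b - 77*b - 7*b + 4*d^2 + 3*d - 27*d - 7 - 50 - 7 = 4*b^3 + b^2*(8*d - 20) + b*(4*d^2 - 16*d - 88) + 4*d^2 - 24*d - 64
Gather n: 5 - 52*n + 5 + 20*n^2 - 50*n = 20*n^2 - 102*n + 10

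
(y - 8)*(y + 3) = y^2 - 5*y - 24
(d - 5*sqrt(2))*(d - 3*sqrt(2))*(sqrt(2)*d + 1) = sqrt(2)*d^3 - 15*d^2 + 22*sqrt(2)*d + 30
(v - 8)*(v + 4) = v^2 - 4*v - 32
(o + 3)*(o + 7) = o^2 + 10*o + 21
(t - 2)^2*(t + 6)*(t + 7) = t^4 + 9*t^3 - 6*t^2 - 116*t + 168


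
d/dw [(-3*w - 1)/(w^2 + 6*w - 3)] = (3*w^2 + 2*w + 15)/(w^4 + 12*w^3 + 30*w^2 - 36*w + 9)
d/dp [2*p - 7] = 2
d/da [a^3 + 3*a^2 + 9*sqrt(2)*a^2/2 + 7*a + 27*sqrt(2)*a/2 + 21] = 3*a^2 + 6*a + 9*sqrt(2)*a + 7 + 27*sqrt(2)/2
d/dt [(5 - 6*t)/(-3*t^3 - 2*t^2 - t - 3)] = (18*t^3 + 12*t^2 + 6*t - (6*t - 5)*(9*t^2 + 4*t + 1) + 18)/(3*t^3 + 2*t^2 + t + 3)^2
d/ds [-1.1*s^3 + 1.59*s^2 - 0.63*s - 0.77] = -3.3*s^2 + 3.18*s - 0.63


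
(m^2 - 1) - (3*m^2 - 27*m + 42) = -2*m^2 + 27*m - 43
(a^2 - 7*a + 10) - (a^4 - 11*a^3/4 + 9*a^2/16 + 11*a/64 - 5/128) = -a^4 + 11*a^3/4 + 7*a^2/16 - 459*a/64 + 1285/128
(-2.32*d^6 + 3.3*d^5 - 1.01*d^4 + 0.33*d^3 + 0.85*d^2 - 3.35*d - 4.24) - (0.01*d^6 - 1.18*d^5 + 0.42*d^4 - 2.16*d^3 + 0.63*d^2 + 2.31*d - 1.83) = -2.33*d^6 + 4.48*d^5 - 1.43*d^4 + 2.49*d^3 + 0.22*d^2 - 5.66*d - 2.41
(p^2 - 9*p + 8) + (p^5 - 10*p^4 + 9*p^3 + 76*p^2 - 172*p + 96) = p^5 - 10*p^4 + 9*p^3 + 77*p^2 - 181*p + 104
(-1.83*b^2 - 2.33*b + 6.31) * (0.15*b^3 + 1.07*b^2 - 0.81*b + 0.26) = -0.2745*b^5 - 2.3076*b^4 - 0.0643000000000002*b^3 + 8.1632*b^2 - 5.7169*b + 1.6406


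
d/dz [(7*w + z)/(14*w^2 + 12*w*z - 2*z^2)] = (7*w^2 + 6*w*z - z^2 - 2*(3*w - z)*(7*w + z))/(2*(7*w^2 + 6*w*z - z^2)^2)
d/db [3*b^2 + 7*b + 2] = 6*b + 7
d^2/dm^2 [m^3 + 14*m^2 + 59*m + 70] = 6*m + 28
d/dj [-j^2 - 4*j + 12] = -2*j - 4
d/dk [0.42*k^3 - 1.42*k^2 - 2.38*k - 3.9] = 1.26*k^2 - 2.84*k - 2.38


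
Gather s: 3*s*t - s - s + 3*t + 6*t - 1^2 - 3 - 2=s*(3*t - 2) + 9*t - 6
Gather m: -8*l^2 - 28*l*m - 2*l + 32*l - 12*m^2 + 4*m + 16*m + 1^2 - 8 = -8*l^2 + 30*l - 12*m^2 + m*(20 - 28*l) - 7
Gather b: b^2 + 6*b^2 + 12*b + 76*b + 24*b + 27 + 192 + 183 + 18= 7*b^2 + 112*b + 420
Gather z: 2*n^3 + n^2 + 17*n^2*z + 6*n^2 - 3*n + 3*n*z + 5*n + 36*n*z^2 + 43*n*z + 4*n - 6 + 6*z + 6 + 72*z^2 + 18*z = 2*n^3 + 7*n^2 + 6*n + z^2*(36*n + 72) + z*(17*n^2 + 46*n + 24)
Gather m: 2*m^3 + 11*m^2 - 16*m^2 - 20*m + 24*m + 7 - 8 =2*m^3 - 5*m^2 + 4*m - 1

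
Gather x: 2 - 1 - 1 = 0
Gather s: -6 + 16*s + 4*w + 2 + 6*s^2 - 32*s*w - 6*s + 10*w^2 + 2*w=6*s^2 + s*(10 - 32*w) + 10*w^2 + 6*w - 4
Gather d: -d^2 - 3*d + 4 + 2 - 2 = -d^2 - 3*d + 4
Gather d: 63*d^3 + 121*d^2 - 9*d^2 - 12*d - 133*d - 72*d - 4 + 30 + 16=63*d^3 + 112*d^2 - 217*d + 42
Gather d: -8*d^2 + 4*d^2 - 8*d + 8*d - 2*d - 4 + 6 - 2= -4*d^2 - 2*d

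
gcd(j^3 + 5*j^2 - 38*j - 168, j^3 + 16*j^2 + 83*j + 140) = j^2 + 11*j + 28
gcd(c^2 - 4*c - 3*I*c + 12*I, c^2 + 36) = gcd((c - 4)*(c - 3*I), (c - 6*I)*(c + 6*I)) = 1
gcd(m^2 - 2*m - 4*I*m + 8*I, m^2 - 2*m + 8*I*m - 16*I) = m - 2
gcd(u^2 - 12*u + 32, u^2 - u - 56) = u - 8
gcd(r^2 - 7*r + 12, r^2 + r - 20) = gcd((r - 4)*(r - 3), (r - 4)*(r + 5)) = r - 4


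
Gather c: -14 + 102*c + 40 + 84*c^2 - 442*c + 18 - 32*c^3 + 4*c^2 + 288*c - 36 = -32*c^3 + 88*c^2 - 52*c + 8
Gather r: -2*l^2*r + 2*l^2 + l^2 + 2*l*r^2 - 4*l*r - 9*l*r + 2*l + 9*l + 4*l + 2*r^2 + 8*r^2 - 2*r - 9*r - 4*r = 3*l^2 + 15*l + r^2*(2*l + 10) + r*(-2*l^2 - 13*l - 15)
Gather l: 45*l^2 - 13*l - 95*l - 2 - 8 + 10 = 45*l^2 - 108*l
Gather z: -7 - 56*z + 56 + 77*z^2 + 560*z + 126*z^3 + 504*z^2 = 126*z^3 + 581*z^2 + 504*z + 49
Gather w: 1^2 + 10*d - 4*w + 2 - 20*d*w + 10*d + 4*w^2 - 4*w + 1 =20*d + 4*w^2 + w*(-20*d - 8) + 4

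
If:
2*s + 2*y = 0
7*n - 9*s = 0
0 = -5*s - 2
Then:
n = -18/35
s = -2/5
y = 2/5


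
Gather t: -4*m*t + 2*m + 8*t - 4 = 2*m + t*(8 - 4*m) - 4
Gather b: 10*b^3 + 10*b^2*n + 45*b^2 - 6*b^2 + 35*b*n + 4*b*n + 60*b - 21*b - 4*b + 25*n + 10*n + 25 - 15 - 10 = 10*b^3 + b^2*(10*n + 39) + b*(39*n + 35) + 35*n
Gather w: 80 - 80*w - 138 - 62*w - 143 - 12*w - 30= -154*w - 231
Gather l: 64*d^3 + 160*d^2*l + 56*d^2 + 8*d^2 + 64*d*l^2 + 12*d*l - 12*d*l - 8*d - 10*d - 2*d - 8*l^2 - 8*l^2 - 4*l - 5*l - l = 64*d^3 + 64*d^2 - 20*d + l^2*(64*d - 16) + l*(160*d^2 - 10)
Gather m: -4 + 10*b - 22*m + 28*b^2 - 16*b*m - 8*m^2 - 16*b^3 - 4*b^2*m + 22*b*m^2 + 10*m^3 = -16*b^3 + 28*b^2 + 10*b + 10*m^3 + m^2*(22*b - 8) + m*(-4*b^2 - 16*b - 22) - 4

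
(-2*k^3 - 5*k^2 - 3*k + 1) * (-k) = 2*k^4 + 5*k^3 + 3*k^2 - k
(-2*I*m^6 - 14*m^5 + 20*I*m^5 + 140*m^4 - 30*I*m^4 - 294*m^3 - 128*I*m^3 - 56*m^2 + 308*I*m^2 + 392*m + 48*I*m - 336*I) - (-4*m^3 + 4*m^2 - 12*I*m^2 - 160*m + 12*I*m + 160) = -2*I*m^6 - 14*m^5 + 20*I*m^5 + 140*m^4 - 30*I*m^4 - 290*m^3 - 128*I*m^3 - 60*m^2 + 320*I*m^2 + 552*m + 36*I*m - 160 - 336*I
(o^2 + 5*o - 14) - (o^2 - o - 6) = 6*o - 8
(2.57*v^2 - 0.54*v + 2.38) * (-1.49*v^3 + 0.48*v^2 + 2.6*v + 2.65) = -3.8293*v^5 + 2.0382*v^4 + 2.8766*v^3 + 6.5489*v^2 + 4.757*v + 6.307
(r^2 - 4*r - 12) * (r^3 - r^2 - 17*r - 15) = r^5 - 5*r^4 - 25*r^3 + 65*r^2 + 264*r + 180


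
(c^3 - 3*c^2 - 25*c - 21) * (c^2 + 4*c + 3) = c^5 + c^4 - 34*c^3 - 130*c^2 - 159*c - 63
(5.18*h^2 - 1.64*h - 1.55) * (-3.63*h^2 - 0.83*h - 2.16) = -18.8034*h^4 + 1.6538*h^3 - 4.2011*h^2 + 4.8289*h + 3.348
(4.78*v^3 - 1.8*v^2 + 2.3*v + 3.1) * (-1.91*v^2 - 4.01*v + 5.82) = -9.1298*v^5 - 15.7298*v^4 + 30.6446*v^3 - 25.62*v^2 + 0.955*v + 18.042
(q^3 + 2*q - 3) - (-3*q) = q^3 + 5*q - 3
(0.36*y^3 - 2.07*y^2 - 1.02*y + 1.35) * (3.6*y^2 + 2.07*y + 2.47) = 1.296*y^5 - 6.7068*y^4 - 7.0677*y^3 - 2.3643*y^2 + 0.2751*y + 3.3345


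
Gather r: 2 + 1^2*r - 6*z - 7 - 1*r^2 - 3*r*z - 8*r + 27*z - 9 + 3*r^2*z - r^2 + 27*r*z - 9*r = r^2*(3*z - 2) + r*(24*z - 16) + 21*z - 14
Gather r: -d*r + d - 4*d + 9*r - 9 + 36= -3*d + r*(9 - d) + 27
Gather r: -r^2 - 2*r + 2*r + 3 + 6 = 9 - r^2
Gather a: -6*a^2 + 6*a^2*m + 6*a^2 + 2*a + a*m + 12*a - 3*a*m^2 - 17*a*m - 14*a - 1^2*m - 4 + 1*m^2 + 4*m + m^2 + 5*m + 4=6*a^2*m + a*(-3*m^2 - 16*m) + 2*m^2 + 8*m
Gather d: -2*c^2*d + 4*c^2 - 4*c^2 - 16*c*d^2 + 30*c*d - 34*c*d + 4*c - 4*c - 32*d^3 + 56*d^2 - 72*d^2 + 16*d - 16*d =-32*d^3 + d^2*(-16*c - 16) + d*(-2*c^2 - 4*c)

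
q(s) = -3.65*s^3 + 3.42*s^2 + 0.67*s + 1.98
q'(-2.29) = -72.42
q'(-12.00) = -1658.21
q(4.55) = -267.99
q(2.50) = -32.00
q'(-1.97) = -55.30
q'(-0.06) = 0.22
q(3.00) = -63.78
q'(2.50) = -50.67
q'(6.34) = -396.11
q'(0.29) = 1.73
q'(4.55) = -194.90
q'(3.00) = -77.36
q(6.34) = -786.47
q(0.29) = 2.37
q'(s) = -10.95*s^2 + 6.84*s + 0.67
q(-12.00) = 6793.62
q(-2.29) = 62.21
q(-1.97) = 41.84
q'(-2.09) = -61.46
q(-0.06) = 1.95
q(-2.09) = 48.84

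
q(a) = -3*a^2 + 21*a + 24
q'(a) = 21 - 6*a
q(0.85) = 39.68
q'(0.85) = 15.90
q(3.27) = 60.59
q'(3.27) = 1.38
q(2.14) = 55.20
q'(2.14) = 8.16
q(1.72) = 51.24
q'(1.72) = 10.68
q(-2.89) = -61.75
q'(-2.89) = 38.34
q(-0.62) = 9.83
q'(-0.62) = 24.72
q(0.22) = 28.47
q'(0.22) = 19.68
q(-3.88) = -102.64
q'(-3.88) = 44.28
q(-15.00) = -966.00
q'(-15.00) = 111.00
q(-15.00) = -966.00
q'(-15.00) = 111.00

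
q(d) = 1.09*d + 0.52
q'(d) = 1.09000000000000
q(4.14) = 5.03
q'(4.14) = 1.09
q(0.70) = 1.28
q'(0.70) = 1.09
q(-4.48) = -4.36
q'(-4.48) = 1.09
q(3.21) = 4.02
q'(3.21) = 1.09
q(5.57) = 6.59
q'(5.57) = 1.09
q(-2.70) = -2.42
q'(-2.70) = 1.09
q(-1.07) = -0.65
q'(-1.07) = 1.09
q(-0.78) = -0.33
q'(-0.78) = 1.09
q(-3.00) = -2.75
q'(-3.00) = 1.09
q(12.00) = 13.60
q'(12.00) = 1.09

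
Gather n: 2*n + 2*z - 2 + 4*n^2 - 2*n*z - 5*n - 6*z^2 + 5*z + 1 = 4*n^2 + n*(-2*z - 3) - 6*z^2 + 7*z - 1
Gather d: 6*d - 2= 6*d - 2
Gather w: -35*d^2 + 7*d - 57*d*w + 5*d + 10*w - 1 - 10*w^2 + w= -35*d^2 + 12*d - 10*w^2 + w*(11 - 57*d) - 1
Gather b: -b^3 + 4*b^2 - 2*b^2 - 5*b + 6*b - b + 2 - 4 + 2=-b^3 + 2*b^2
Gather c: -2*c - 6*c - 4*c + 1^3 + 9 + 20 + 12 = 42 - 12*c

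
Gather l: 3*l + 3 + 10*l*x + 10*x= l*(10*x + 3) + 10*x + 3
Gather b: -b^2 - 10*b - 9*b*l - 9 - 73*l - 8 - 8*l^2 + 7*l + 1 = -b^2 + b*(-9*l - 10) - 8*l^2 - 66*l - 16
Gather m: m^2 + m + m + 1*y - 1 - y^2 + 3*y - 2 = m^2 + 2*m - y^2 + 4*y - 3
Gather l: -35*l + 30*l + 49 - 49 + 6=6 - 5*l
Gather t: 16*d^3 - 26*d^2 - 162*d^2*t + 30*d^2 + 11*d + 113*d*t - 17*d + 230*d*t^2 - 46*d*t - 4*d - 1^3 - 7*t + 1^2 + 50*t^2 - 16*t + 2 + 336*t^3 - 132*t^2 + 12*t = 16*d^3 + 4*d^2 - 10*d + 336*t^3 + t^2*(230*d - 82) + t*(-162*d^2 + 67*d - 11) + 2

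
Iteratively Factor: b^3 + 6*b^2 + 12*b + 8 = (b + 2)*(b^2 + 4*b + 4) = (b + 2)^2*(b + 2)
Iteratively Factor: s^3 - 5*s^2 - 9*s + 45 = (s + 3)*(s^2 - 8*s + 15) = (s - 3)*(s + 3)*(s - 5)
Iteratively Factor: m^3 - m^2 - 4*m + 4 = (m - 2)*(m^2 + m - 2) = (m - 2)*(m + 2)*(m - 1)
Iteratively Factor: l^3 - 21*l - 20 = (l + 4)*(l^2 - 4*l - 5) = (l - 5)*(l + 4)*(l + 1)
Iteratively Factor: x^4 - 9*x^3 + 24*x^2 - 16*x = (x - 4)*(x^3 - 5*x^2 + 4*x) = (x - 4)*(x - 1)*(x^2 - 4*x) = x*(x - 4)*(x - 1)*(x - 4)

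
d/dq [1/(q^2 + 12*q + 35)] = 2*(-q - 6)/(q^2 + 12*q + 35)^2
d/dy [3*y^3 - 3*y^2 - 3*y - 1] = 9*y^2 - 6*y - 3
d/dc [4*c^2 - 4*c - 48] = 8*c - 4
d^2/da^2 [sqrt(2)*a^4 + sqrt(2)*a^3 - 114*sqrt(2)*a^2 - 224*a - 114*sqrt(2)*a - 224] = 6*sqrt(2)*(2*a^2 + a - 38)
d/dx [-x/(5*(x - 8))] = 8/(5*(x - 8)^2)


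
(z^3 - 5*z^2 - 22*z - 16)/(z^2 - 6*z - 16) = z + 1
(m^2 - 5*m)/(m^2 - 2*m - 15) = m/(m + 3)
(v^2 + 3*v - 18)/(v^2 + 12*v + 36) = (v - 3)/(v + 6)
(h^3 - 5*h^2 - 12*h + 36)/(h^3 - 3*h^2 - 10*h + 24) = (h - 6)/(h - 4)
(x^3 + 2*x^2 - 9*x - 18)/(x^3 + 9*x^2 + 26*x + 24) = (x - 3)/(x + 4)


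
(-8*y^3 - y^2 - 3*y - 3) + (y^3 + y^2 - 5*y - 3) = -7*y^3 - 8*y - 6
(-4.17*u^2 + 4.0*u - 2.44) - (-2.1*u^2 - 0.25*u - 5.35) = -2.07*u^2 + 4.25*u + 2.91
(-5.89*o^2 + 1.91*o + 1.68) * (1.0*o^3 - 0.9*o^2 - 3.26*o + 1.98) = -5.89*o^5 + 7.211*o^4 + 19.1624*o^3 - 19.4008*o^2 - 1.695*o + 3.3264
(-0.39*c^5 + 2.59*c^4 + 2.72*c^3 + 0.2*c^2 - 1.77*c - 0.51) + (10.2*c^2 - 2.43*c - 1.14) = -0.39*c^5 + 2.59*c^4 + 2.72*c^3 + 10.4*c^2 - 4.2*c - 1.65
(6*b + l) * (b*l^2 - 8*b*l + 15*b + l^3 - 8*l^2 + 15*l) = 6*b^2*l^2 - 48*b^2*l + 90*b^2 + 7*b*l^3 - 56*b*l^2 + 105*b*l + l^4 - 8*l^3 + 15*l^2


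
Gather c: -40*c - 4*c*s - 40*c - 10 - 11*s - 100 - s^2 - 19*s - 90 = c*(-4*s - 80) - s^2 - 30*s - 200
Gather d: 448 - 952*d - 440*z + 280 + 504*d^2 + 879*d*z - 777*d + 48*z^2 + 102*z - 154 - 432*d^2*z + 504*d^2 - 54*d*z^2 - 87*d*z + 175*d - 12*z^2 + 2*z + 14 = d^2*(1008 - 432*z) + d*(-54*z^2 + 792*z - 1554) + 36*z^2 - 336*z + 588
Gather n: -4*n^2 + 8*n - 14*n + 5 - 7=-4*n^2 - 6*n - 2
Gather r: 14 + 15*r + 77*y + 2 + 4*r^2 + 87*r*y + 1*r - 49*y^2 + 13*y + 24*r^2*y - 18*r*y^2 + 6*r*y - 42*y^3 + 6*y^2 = r^2*(24*y + 4) + r*(-18*y^2 + 93*y + 16) - 42*y^3 - 43*y^2 + 90*y + 16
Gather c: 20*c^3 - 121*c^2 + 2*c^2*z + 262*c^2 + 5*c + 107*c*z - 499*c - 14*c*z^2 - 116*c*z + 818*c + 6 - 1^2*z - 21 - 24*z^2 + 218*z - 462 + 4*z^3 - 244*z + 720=20*c^3 + c^2*(2*z + 141) + c*(-14*z^2 - 9*z + 324) + 4*z^3 - 24*z^2 - 27*z + 243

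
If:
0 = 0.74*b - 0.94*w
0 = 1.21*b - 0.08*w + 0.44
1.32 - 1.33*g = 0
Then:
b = -0.38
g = 0.99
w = -0.30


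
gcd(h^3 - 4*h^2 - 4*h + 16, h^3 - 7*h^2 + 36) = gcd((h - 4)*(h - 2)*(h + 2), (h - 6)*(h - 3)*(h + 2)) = h + 2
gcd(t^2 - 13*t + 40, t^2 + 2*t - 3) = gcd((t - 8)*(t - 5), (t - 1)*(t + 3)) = 1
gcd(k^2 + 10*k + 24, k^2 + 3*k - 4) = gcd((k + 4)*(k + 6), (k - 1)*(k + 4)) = k + 4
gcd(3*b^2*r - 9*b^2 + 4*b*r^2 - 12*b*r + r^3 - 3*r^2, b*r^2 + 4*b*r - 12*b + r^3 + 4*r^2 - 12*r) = b + r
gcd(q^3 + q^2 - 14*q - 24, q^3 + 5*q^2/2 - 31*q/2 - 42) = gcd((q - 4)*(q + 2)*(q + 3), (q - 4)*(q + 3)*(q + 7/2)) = q^2 - q - 12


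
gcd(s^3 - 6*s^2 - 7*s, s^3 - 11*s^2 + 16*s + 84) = s - 7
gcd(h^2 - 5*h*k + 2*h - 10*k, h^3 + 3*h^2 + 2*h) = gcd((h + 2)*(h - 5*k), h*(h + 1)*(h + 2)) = h + 2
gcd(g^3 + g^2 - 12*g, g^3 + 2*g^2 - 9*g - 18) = g - 3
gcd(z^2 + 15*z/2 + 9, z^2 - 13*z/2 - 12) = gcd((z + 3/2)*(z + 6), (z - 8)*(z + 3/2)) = z + 3/2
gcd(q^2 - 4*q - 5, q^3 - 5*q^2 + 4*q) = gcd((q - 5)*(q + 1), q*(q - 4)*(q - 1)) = 1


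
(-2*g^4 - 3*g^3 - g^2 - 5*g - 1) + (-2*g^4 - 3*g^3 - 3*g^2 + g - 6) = -4*g^4 - 6*g^3 - 4*g^2 - 4*g - 7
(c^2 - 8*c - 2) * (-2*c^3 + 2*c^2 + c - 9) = -2*c^5 + 18*c^4 - 11*c^3 - 21*c^2 + 70*c + 18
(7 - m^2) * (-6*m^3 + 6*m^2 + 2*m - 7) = 6*m^5 - 6*m^4 - 44*m^3 + 49*m^2 + 14*m - 49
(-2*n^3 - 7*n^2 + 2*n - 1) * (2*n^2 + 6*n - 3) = -4*n^5 - 26*n^4 - 32*n^3 + 31*n^2 - 12*n + 3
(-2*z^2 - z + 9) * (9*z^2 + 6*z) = -18*z^4 - 21*z^3 + 75*z^2 + 54*z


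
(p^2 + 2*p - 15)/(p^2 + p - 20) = (p - 3)/(p - 4)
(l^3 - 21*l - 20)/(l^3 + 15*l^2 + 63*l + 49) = (l^2 - l - 20)/(l^2 + 14*l + 49)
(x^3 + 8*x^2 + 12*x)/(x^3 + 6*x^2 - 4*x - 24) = x/(x - 2)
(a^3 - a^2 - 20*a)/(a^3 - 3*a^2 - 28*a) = (a - 5)/(a - 7)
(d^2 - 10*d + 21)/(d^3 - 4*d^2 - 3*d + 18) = (d - 7)/(d^2 - d - 6)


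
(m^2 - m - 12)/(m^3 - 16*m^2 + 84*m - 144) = (m + 3)/(m^2 - 12*m + 36)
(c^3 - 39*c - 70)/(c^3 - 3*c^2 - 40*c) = (c^2 - 5*c - 14)/(c*(c - 8))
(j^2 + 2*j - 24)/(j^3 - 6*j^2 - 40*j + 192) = 1/(j - 8)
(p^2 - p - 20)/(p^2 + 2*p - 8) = (p - 5)/(p - 2)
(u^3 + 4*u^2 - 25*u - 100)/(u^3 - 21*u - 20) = (u + 5)/(u + 1)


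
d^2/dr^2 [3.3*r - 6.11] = 0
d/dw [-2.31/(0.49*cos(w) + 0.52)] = -1.1319*sin(w)/(0.49*cos(w) + 0.52)^2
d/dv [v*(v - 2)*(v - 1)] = 3*v^2 - 6*v + 2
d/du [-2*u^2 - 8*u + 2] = -4*u - 8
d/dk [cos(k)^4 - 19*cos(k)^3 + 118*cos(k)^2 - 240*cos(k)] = (-4*cos(k)^3 + 57*cos(k)^2 - 236*cos(k) + 240)*sin(k)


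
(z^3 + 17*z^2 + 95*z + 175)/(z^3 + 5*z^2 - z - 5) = (z^2 + 12*z + 35)/(z^2 - 1)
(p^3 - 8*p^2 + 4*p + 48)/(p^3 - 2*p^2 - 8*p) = (p - 6)/p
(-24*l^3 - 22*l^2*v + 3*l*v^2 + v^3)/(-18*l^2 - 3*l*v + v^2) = (24*l^3 + 22*l^2*v - 3*l*v^2 - v^3)/(18*l^2 + 3*l*v - v^2)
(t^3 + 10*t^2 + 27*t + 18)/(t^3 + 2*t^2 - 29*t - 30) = (t + 3)/(t - 5)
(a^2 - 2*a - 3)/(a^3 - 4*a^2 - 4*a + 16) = (a^2 - 2*a - 3)/(a^3 - 4*a^2 - 4*a + 16)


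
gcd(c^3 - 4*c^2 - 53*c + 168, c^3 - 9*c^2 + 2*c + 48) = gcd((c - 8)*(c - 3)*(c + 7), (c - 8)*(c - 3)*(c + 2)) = c^2 - 11*c + 24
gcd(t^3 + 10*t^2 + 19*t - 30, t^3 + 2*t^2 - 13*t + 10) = t^2 + 4*t - 5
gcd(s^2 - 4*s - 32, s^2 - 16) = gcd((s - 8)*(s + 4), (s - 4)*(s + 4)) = s + 4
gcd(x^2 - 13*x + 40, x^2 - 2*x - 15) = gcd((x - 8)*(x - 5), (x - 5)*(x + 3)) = x - 5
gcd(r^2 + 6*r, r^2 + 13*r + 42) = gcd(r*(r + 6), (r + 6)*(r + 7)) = r + 6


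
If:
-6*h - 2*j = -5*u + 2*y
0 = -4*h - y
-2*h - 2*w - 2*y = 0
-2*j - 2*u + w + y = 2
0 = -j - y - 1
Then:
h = 4/57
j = -41/57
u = -6/19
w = 4/19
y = -16/57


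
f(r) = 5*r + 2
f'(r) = 5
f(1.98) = 11.90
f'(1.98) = 5.00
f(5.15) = 27.75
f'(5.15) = 5.00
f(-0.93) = -2.65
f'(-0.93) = 5.00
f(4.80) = 26.00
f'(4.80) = 5.00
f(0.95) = 6.75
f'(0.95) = 5.00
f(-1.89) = -7.45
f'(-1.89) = 5.00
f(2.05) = 12.25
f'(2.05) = 5.00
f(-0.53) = -0.65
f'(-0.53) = 5.00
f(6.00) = 32.00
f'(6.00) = 5.00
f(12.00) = 62.00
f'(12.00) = 5.00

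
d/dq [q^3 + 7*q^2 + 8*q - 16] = 3*q^2 + 14*q + 8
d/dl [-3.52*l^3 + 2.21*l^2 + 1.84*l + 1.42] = -10.56*l^2 + 4.42*l + 1.84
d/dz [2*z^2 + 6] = 4*z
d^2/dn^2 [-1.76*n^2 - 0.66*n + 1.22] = -3.52000000000000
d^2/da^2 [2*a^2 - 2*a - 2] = 4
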